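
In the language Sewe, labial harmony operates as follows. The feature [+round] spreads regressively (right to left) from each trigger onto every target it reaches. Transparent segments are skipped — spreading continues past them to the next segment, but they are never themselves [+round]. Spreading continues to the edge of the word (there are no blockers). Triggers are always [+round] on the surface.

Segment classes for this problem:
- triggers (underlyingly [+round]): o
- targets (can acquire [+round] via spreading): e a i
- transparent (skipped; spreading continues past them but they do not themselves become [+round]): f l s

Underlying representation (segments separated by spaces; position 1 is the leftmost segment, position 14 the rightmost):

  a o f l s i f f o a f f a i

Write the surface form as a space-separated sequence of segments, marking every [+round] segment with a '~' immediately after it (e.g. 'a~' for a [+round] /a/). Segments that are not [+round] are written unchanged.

From /o/ at 2 leftward: 1 /a/ → [+round]; word edge.
From /o/ at 9 leftward: 8 /f/ transparent; 7 /f/ transparent; 6 /i/ → [+round]; 5 /s/ transparent; 4 /l/ transparent; 3 /f/ transparent; 2 /o/ is itself a trigger — this domain ends here.
Targets with no active source: positions 10 13 14 stay [-round].
[+round] positions on the surface: 1 2 6 9.

a~ o~ f l s i~ f f o~ a f f a i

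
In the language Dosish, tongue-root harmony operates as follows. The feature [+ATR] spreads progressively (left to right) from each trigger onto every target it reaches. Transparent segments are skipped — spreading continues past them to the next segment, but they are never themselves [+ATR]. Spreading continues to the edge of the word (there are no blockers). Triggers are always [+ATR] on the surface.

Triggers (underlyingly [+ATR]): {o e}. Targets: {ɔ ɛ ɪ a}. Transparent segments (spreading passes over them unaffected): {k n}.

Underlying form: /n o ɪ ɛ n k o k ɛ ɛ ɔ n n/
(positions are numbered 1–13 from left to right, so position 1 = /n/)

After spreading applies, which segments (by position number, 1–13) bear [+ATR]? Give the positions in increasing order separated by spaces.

From /o/ at 2 rightward: 3 /ɪ/ → [+ATR]; 4 /ɛ/ → [+ATR]; 5 /n/ transparent; 6 /k/ transparent; 7 /o/ is itself a trigger — this domain ends here.
From /o/ at 7 rightward: 8 /k/ transparent; 9 /ɛ/ → [+ATR]; 10 /ɛ/ → [+ATR]; 11 /ɔ/ → [+ATR]; 12 /n/ transparent; 13 /n/ transparent; word edge.

2 3 4 7 9 10 11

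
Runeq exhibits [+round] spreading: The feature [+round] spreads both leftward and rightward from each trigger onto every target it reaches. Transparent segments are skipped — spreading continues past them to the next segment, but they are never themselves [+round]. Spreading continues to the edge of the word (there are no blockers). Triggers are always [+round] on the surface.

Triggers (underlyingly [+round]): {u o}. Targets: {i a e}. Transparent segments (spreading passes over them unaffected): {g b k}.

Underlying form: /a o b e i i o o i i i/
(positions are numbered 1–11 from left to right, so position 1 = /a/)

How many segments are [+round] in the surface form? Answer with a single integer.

10

From /o/ at 2 rightward: 3 /b/ transparent; 4 /e/ → [+round]; 5 /i/ → [+round]; 6 /i/ → [+round]; 7 /o/ is itself a trigger — this domain ends here.
From /o/ at 2 leftward: 1 /a/ → [+round]; word edge.
From /o/ at 7 rightward: 8 /o/ is itself a trigger — this domain ends here.
From /o/ at 7 leftward: 6 /i/ → [+round]; 5 /i/ → [+round]; 4 /e/ → [+round]; 3 /b/ transparent; 2 /o/ is itself a trigger — this domain ends here.
From /o/ at 8 rightward: 9 /i/ → [+round]; 10 /i/ → [+round]; 11 /i/ → [+round]; word edge.
From /o/ at 8 leftward: 7 /o/ is itself a trigger — this domain ends here.
[+round] positions on the surface: 1 2 4 5 6 7 8 9 10 11.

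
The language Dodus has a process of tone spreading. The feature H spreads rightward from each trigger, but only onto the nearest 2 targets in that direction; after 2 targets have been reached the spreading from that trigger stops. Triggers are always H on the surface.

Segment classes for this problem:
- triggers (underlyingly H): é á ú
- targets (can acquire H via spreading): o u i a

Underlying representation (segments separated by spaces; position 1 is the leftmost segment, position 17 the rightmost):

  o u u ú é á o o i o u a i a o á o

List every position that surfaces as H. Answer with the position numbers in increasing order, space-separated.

4 5 6 7 8 16 17

From /ú/ at 4 rightward: 5 /é/ is itself a trigger — this domain ends here.
From /é/ at 5 rightward: 6 /á/ is itself a trigger — this domain ends here.
From /á/ at 6 rightward: 7 /o/ → H; 8 /o/ → H; bound reached.
From /á/ at 16 rightward: 17 /o/ → H; word edge.
Targets with no active source: positions 1 2 3 9 10 11 12 13 14 15 stay [-high tone].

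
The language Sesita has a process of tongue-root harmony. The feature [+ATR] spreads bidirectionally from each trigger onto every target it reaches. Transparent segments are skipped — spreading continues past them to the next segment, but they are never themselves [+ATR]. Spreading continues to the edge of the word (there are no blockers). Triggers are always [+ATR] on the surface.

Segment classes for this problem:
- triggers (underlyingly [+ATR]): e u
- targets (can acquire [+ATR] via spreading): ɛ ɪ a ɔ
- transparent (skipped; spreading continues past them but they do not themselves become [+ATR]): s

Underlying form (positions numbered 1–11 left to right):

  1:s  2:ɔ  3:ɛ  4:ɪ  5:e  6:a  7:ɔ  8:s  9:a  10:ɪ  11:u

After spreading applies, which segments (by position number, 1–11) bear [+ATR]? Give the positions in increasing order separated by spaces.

From /e/ at 5 rightward: 6 /a/ → [+ATR]; 7 /ɔ/ → [+ATR]; 8 /s/ transparent; 9 /a/ → [+ATR]; 10 /ɪ/ → [+ATR]; 11 /u/ is itself a trigger — this domain ends here.
From /e/ at 5 leftward: 4 /ɪ/ → [+ATR]; 3 /ɛ/ → [+ATR]; 2 /ɔ/ → [+ATR]; 1 /s/ transparent; word edge.
From /u/ at 11 rightward: word edge.
From /u/ at 11 leftward: 10 /ɪ/ → [+ATR]; 9 /a/ → [+ATR]; 8 /s/ transparent; 7 /ɔ/ → [+ATR]; 6 /a/ → [+ATR]; 5 /e/ is itself a trigger — this domain ends here.

2 3 4 5 6 7 9 10 11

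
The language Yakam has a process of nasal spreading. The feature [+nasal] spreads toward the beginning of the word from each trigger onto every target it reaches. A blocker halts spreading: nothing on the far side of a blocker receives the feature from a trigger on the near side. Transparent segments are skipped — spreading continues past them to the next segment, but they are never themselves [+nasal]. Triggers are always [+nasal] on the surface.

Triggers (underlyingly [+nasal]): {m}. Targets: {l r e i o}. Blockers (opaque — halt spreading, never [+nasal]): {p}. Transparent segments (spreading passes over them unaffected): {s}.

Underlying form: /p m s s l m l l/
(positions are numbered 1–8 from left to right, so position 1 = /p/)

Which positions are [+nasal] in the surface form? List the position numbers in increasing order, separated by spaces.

2 5 6

From /m/ at 2 leftward: 1 /p/ blocks.
From /m/ at 6 leftward: 5 /l/ → [+nasal]; 4 /s/ transparent; 3 /s/ transparent; 2 /m/ is itself a trigger — this domain ends here.
Targets with no active source: positions 7 8 stay [-nasal].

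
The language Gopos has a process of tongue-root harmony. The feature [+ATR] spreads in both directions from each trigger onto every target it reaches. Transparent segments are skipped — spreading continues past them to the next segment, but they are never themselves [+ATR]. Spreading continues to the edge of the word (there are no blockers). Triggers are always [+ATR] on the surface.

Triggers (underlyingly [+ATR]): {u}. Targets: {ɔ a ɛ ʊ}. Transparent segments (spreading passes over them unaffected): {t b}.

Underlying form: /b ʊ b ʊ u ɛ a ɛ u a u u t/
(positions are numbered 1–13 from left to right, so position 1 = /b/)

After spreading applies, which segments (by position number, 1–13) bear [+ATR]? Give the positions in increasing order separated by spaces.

From /u/ at 5 rightward: 6 /ɛ/ → [+ATR]; 7 /a/ → [+ATR]; 8 /ɛ/ → [+ATR]; 9 /u/ is itself a trigger — this domain ends here.
From /u/ at 5 leftward: 4 /ʊ/ → [+ATR]; 3 /b/ transparent; 2 /ʊ/ → [+ATR]; 1 /b/ transparent; word edge.
From /u/ at 9 rightward: 10 /a/ → [+ATR]; 11 /u/ is itself a trigger — this domain ends here.
From /u/ at 9 leftward: 8 /ɛ/ → [+ATR]; 7 /a/ → [+ATR]; 6 /ɛ/ → [+ATR]; 5 /u/ is itself a trigger — this domain ends here.
From /u/ at 11 rightward: 12 /u/ is itself a trigger — this domain ends here.
From /u/ at 11 leftward: 10 /a/ → [+ATR]; 9 /u/ is itself a trigger — this domain ends here.
From /u/ at 12 rightward: 13 /t/ transparent; word edge.
From /u/ at 12 leftward: 11 /u/ is itself a trigger — this domain ends here.

2 4 5 6 7 8 9 10 11 12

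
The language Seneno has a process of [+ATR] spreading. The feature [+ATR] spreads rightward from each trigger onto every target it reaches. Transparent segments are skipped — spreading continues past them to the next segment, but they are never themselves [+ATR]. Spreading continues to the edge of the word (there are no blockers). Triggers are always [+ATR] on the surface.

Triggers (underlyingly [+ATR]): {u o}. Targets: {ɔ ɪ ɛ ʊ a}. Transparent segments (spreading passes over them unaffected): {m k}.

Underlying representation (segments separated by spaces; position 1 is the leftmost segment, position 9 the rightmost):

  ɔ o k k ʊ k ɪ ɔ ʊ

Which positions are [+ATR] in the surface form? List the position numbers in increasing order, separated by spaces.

2 5 7 8 9

From /o/ at 2 rightward: 3 /k/ transparent; 4 /k/ transparent; 5 /ʊ/ → [+ATR]; 6 /k/ transparent; 7 /ɪ/ → [+ATR]; 8 /ɔ/ → [+ATR]; 9 /ʊ/ → [+ATR]; word edge.
Target with no active source: position 1 stays [-ATR].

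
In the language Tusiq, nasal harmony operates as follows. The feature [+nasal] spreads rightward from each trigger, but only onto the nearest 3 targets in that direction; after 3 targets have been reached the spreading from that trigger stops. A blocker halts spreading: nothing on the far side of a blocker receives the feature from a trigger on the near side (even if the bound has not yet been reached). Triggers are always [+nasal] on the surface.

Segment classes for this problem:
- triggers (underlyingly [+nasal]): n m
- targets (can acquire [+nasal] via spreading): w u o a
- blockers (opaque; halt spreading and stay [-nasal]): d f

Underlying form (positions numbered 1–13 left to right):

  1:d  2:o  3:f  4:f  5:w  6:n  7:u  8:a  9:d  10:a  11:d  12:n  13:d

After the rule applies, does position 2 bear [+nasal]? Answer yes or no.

From /n/ at 6 rightward: 7 /u/ → [+nasal]; 8 /a/ → [+nasal]; 9 /d/ blocks.
From /n/ at 12 rightward: 13 /d/ blocks.
Targets with no active source: positions 2 5 10 stay [-nasal].
[+nasal] positions on the surface: 6 7 8 12.

no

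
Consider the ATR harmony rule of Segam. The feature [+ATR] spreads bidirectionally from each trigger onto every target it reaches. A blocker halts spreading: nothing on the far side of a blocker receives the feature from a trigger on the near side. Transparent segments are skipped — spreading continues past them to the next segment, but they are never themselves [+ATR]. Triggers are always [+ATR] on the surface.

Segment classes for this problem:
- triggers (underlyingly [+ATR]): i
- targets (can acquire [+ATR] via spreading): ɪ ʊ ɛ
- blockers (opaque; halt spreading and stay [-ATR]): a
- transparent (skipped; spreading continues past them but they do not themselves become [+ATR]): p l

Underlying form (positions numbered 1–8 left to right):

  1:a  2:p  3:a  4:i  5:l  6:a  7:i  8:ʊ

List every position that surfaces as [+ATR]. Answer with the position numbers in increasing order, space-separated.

4 7 8

From /i/ at 4 rightward: 5 /l/ transparent; 6 /a/ blocks.
From /i/ at 4 leftward: 3 /a/ blocks.
From /i/ at 7 rightward: 8 /ʊ/ → [+ATR]; word edge.
From /i/ at 7 leftward: 6 /a/ blocks.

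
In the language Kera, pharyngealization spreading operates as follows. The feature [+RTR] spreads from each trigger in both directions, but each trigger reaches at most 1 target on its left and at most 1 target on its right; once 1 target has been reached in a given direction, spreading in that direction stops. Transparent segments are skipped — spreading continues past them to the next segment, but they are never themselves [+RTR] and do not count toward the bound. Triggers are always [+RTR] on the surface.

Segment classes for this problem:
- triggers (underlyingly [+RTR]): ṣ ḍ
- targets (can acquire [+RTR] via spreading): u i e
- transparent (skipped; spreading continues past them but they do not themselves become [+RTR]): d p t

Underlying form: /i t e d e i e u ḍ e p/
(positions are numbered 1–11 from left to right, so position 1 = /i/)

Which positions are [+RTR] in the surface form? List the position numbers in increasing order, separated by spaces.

From /ḍ/ at 9 rightward: 10 /e/ → [+RTR]; bound reached.
From /ḍ/ at 9 leftward: 8 /u/ → [+RTR]; bound reached.
Targets with no active source: positions 1 3 5 6 7 stay [-emphatic].

8 9 10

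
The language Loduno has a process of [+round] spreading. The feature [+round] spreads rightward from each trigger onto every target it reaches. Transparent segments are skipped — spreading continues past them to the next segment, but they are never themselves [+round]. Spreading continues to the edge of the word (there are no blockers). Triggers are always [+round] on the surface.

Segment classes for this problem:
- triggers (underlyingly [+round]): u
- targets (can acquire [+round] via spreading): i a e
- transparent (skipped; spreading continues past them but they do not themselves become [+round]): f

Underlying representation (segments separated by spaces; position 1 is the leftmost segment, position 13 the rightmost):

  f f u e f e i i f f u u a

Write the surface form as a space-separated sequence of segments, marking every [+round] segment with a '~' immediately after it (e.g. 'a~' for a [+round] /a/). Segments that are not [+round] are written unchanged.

From /u/ at 3 rightward: 4 /e/ → [+round]; 5 /f/ transparent; 6 /e/ → [+round]; 7 /i/ → [+round]; 8 /i/ → [+round]; 9 /f/ transparent; 10 /f/ transparent; 11 /u/ is itself a trigger — this domain ends here.
From /u/ at 11 rightward: 12 /u/ is itself a trigger — this domain ends here.
From /u/ at 12 rightward: 13 /a/ → [+round]; word edge.
[+round] positions on the surface: 3 4 6 7 8 11 12 13.

f f u~ e~ f e~ i~ i~ f f u~ u~ a~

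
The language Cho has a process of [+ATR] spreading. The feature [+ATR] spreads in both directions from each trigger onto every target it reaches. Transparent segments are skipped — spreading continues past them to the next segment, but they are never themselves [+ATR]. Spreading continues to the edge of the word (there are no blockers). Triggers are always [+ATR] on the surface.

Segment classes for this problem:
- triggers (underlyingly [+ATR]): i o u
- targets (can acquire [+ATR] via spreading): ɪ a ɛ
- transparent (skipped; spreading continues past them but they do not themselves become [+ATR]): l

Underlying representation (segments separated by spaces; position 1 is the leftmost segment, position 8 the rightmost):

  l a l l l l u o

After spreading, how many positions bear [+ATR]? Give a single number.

3

From /u/ at 7 rightward: 8 /o/ is itself a trigger — this domain ends here.
From /u/ at 7 leftward: 6 /l/ transparent; 5 /l/ transparent; 4 /l/ transparent; 3 /l/ transparent; 2 /a/ → [+ATR]; 1 /l/ transparent; word edge.
From /o/ at 8 rightward: word edge.
From /o/ at 8 leftward: 7 /u/ is itself a trigger — this domain ends here.
[+ATR] positions on the surface: 2 7 8.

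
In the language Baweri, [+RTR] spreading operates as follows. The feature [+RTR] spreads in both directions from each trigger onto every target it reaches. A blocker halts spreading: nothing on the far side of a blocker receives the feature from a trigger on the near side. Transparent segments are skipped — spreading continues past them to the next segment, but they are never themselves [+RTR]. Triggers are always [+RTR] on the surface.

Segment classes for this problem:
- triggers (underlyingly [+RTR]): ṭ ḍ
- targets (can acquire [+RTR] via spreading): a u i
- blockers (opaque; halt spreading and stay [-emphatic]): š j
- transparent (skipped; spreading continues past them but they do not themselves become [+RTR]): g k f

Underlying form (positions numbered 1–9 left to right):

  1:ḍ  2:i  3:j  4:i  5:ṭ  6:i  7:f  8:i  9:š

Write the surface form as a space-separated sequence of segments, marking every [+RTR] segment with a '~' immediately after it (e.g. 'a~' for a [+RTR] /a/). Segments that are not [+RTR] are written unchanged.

ḍ~ i~ j i~ ṭ~ i~ f i~ š

From /ḍ/ at 1 rightward: 2 /i/ → [+RTR]; 3 /j/ blocks.
From /ḍ/ at 1 leftward: word edge.
From /ṭ/ at 5 rightward: 6 /i/ → [+RTR]; 7 /f/ transparent; 8 /i/ → [+RTR]; 9 /š/ blocks.
From /ṭ/ at 5 leftward: 4 /i/ → [+RTR]; 3 /j/ blocks.
[+RTR] positions on the surface: 1 2 4 5 6 8.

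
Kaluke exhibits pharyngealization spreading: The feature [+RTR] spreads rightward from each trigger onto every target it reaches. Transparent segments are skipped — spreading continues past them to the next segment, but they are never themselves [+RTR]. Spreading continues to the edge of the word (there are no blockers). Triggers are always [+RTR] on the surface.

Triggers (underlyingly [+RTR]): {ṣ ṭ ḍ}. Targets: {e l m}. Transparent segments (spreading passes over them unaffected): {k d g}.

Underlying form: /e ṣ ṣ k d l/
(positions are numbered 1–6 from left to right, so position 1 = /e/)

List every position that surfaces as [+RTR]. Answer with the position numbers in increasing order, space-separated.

2 3 6

From /ṣ/ at 2 rightward: 3 /ṣ/ is itself a trigger — this domain ends here.
From /ṣ/ at 3 rightward: 4 /k/ transparent; 5 /d/ transparent; 6 /l/ → [+RTR]; word edge.
Target with no active source: position 1 stays [-emphatic].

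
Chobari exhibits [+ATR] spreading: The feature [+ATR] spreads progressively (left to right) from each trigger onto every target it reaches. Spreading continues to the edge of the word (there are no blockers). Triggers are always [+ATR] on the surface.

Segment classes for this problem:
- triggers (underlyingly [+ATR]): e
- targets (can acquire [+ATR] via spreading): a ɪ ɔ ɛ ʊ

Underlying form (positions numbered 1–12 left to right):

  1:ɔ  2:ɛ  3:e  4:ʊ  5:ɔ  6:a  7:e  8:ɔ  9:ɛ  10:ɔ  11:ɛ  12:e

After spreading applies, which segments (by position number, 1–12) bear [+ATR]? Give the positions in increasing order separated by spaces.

From /e/ at 3 rightward: 4 /ʊ/ → [+ATR]; 5 /ɔ/ → [+ATR]; 6 /a/ → [+ATR]; 7 /e/ is itself a trigger — this domain ends here.
From /e/ at 7 rightward: 8 /ɔ/ → [+ATR]; 9 /ɛ/ → [+ATR]; 10 /ɔ/ → [+ATR]; 11 /ɛ/ → [+ATR]; 12 /e/ is itself a trigger — this domain ends here.
From /e/ at 12 rightward: word edge.
Targets with no active source: positions 1 2 stay [-ATR].

3 4 5 6 7 8 9 10 11 12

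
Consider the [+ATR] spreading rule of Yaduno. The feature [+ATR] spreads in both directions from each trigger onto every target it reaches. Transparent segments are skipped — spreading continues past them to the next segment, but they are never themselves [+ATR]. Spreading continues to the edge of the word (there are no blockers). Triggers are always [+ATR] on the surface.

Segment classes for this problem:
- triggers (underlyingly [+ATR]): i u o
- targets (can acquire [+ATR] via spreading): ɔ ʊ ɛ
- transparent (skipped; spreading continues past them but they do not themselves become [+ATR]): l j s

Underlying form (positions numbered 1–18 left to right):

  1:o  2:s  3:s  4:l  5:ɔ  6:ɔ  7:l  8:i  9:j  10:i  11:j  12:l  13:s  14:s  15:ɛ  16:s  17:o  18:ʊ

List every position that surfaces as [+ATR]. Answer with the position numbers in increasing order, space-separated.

From /o/ at 1 rightward: 2 /s/ transparent; 3 /s/ transparent; 4 /l/ transparent; 5 /ɔ/ → [+ATR]; 6 /ɔ/ → [+ATR]; 7 /l/ transparent; 8 /i/ is itself a trigger — this domain ends here.
From /o/ at 1 leftward: word edge.
From /i/ at 8 rightward: 9 /j/ transparent; 10 /i/ is itself a trigger — this domain ends here.
From /i/ at 8 leftward: 7 /l/ transparent; 6 /ɔ/ → [+ATR]; 5 /ɔ/ → [+ATR]; 4 /l/ transparent; 3 /s/ transparent; 2 /s/ transparent; 1 /o/ is itself a trigger — this domain ends here.
From /i/ at 10 rightward: 11 /j/ transparent; 12 /l/ transparent; 13 /s/ transparent; 14 /s/ transparent; 15 /ɛ/ → [+ATR]; 16 /s/ transparent; 17 /o/ is itself a trigger — this domain ends here.
From /i/ at 10 leftward: 9 /j/ transparent; 8 /i/ is itself a trigger — this domain ends here.
From /o/ at 17 rightward: 18 /ʊ/ → [+ATR]; word edge.
From /o/ at 17 leftward: 16 /s/ transparent; 15 /ɛ/ → [+ATR]; 14 /s/ transparent; 13 /s/ transparent; 12 /l/ transparent; 11 /j/ transparent; 10 /i/ is itself a trigger — this domain ends here.

1 5 6 8 10 15 17 18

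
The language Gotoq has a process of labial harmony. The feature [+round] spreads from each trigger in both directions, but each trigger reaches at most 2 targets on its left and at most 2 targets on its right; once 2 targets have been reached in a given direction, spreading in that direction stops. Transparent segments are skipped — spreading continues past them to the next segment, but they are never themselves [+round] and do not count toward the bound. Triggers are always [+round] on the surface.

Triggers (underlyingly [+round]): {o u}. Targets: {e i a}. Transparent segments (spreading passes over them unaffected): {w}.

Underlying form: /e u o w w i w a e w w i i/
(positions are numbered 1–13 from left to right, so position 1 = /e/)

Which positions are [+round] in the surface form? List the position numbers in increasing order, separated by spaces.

From /u/ at 2 rightward: 3 /o/ is itself a trigger — this domain ends here.
From /u/ at 2 leftward: 1 /e/ → [+round]; word edge.
From /o/ at 3 rightward: 4 /w/ transparent; 5 /w/ transparent; 6 /i/ → [+round]; 7 /w/ transparent; 8 /a/ → [+round]; bound reached.
From /o/ at 3 leftward: 2 /u/ is itself a trigger — this domain ends here.
Targets with no active source: positions 9 12 13 stay [-round].

1 2 3 6 8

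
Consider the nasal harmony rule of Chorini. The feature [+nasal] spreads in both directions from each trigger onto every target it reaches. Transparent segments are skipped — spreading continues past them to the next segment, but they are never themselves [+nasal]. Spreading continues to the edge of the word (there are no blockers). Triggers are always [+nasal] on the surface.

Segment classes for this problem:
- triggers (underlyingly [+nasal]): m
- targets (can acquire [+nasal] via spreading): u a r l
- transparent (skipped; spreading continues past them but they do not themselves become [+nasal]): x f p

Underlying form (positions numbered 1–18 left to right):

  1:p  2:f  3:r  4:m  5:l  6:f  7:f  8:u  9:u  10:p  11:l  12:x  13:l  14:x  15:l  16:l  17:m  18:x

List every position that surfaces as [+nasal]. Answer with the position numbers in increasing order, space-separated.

From /m/ at 4 rightward: 5 /l/ → [+nasal]; 6 /f/ transparent; 7 /f/ transparent; 8 /u/ → [+nasal]; 9 /u/ → [+nasal]; 10 /p/ transparent; 11 /l/ → [+nasal]; 12 /x/ transparent; 13 /l/ → [+nasal]; 14 /x/ transparent; 15 /l/ → [+nasal]; 16 /l/ → [+nasal]; 17 /m/ is itself a trigger — this domain ends here.
From /m/ at 4 leftward: 3 /r/ → [+nasal]; 2 /f/ transparent; 1 /p/ transparent; word edge.
From /m/ at 17 rightward: 18 /x/ transparent; word edge.
From /m/ at 17 leftward: 16 /l/ → [+nasal]; 15 /l/ → [+nasal]; 14 /x/ transparent; 13 /l/ → [+nasal]; 12 /x/ transparent; 11 /l/ → [+nasal]; 10 /p/ transparent; 9 /u/ → [+nasal]; 8 /u/ → [+nasal]; 7 /f/ transparent; 6 /f/ transparent; 5 /l/ → [+nasal]; 4 /m/ is itself a trigger — this domain ends here.

3 4 5 8 9 11 13 15 16 17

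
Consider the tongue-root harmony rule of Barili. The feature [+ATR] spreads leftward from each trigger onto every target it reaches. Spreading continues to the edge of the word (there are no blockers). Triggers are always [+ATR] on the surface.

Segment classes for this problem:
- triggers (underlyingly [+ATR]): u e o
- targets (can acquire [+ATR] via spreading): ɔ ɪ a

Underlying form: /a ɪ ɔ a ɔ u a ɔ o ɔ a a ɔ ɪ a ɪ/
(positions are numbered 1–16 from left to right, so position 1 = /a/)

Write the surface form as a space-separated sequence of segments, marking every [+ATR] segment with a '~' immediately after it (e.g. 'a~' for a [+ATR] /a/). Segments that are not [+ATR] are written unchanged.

a~ ɪ~ ɔ~ a~ ɔ~ u~ a~ ɔ~ o~ ɔ a a ɔ ɪ a ɪ

From /u/ at 6 leftward: 5 /ɔ/ → [+ATR]; 4 /a/ → [+ATR]; 3 /ɔ/ → [+ATR]; 2 /ɪ/ → [+ATR]; 1 /a/ → [+ATR]; word edge.
From /o/ at 9 leftward: 8 /ɔ/ → [+ATR]; 7 /a/ → [+ATR]; 6 /u/ is itself a trigger — this domain ends here.
Targets with no active source: positions 10 11 12 13 14 15 16 stay [-ATR].
[+ATR] positions on the surface: 1 2 3 4 5 6 7 8 9.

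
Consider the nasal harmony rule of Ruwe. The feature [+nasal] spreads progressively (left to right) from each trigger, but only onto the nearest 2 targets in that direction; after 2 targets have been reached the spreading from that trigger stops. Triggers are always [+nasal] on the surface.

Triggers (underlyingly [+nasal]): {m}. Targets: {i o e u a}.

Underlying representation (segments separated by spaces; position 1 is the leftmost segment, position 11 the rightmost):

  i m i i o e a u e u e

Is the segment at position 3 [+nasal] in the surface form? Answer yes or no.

From /m/ at 2 rightward: 3 /i/ → [+nasal]; 4 /i/ → [+nasal]; bound reached.
Targets with no active source: positions 1 5 6 7 8 9 10 11 stay [-nasal].
[+nasal] positions on the surface: 2 3 4.

yes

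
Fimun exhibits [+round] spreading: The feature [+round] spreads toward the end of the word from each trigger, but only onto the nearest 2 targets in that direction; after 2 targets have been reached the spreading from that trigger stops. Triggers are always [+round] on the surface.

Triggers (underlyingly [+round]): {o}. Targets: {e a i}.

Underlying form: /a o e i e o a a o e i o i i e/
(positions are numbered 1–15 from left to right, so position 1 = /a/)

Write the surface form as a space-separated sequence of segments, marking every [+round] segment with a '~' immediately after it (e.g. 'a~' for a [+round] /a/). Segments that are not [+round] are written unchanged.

From /o/ at 2 rightward: 3 /e/ → [+round]; 4 /i/ → [+round]; bound reached.
From /o/ at 6 rightward: 7 /a/ → [+round]; 8 /a/ → [+round]; bound reached.
From /o/ at 9 rightward: 10 /e/ → [+round]; 11 /i/ → [+round]; bound reached.
From /o/ at 12 rightward: 13 /i/ → [+round]; 14 /i/ → [+round]; bound reached.
Targets with no active source: positions 1 5 15 stay [-round].
[+round] positions on the surface: 2 3 4 6 7 8 9 10 11 12 13 14.

a o~ e~ i~ e o~ a~ a~ o~ e~ i~ o~ i~ i~ e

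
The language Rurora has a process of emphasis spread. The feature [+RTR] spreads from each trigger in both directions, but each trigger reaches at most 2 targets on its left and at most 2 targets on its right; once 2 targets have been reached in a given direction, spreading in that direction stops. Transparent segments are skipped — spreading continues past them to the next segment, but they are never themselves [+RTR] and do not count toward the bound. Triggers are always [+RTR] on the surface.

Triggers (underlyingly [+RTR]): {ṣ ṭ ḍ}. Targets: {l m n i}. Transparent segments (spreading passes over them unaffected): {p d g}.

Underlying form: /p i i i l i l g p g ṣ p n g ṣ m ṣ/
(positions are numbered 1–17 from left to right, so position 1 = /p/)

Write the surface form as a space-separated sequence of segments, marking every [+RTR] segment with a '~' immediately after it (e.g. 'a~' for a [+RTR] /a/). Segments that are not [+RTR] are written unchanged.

p i i i l i~ l~ g p g ṣ~ p n~ g ṣ~ m~ ṣ~

From /ṣ/ at 11 rightward: 12 /p/ transparent; 13 /n/ → [+RTR]; 14 /g/ transparent; 15 /ṣ/ is itself a trigger — this domain ends here.
From /ṣ/ at 11 leftward: 10 /g/ transparent; 9 /p/ transparent; 8 /g/ transparent; 7 /l/ → [+RTR]; 6 /i/ → [+RTR]; bound reached.
From /ṣ/ at 15 rightward: 16 /m/ → [+RTR]; 17 /ṣ/ is itself a trigger — this domain ends here.
From /ṣ/ at 15 leftward: 14 /g/ transparent; 13 /n/ → [+RTR]; 12 /p/ transparent; 11 /ṣ/ is itself a trigger — this domain ends here.
From /ṣ/ at 17 rightward: word edge.
From /ṣ/ at 17 leftward: 16 /m/ → [+RTR]; 15 /ṣ/ is itself a trigger — this domain ends here.
Targets with no active source: positions 2 3 4 5 stay [-emphatic].
[+RTR] positions on the surface: 6 7 11 13 15 16 17.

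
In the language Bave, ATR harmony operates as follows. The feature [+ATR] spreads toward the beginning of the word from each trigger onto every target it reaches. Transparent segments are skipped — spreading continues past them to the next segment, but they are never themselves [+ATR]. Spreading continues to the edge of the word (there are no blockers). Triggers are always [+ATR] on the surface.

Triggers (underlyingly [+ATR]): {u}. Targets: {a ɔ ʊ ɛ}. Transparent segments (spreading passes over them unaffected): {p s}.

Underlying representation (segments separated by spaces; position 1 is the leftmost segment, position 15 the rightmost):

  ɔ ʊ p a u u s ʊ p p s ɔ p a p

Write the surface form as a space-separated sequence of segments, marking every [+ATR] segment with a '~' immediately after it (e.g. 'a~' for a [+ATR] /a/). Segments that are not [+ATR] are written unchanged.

ɔ~ ʊ~ p a~ u~ u~ s ʊ p p s ɔ p a p

From /u/ at 5 leftward: 4 /a/ → [+ATR]; 3 /p/ transparent; 2 /ʊ/ → [+ATR]; 1 /ɔ/ → [+ATR]; word edge.
From /u/ at 6 leftward: 5 /u/ is itself a trigger — this domain ends here.
Targets with no active source: positions 8 12 14 stay [-ATR].
[+ATR] positions on the surface: 1 2 4 5 6.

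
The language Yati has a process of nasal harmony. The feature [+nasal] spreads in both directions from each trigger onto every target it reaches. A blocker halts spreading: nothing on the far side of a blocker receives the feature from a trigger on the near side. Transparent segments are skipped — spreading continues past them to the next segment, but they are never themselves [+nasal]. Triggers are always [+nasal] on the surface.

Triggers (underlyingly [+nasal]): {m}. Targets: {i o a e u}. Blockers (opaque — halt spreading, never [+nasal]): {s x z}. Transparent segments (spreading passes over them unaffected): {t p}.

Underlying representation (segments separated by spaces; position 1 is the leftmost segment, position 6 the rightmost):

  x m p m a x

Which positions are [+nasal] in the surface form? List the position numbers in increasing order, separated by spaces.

2 4 5

From /m/ at 2 rightward: 3 /p/ transparent; 4 /m/ is itself a trigger — this domain ends here.
From /m/ at 2 leftward: 1 /x/ blocks.
From /m/ at 4 rightward: 5 /a/ → [+nasal]; 6 /x/ blocks.
From /m/ at 4 leftward: 3 /p/ transparent; 2 /m/ is itself a trigger — this domain ends here.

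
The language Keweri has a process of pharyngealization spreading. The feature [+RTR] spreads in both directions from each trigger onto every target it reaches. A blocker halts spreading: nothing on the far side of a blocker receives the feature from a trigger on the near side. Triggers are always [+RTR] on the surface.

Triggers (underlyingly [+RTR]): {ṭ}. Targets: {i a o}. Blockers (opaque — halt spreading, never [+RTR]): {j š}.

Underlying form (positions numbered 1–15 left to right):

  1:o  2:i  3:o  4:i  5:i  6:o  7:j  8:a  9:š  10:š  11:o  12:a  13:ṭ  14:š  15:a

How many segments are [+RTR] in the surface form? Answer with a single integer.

3

From /ṭ/ at 13 rightward: 14 /š/ blocks.
From /ṭ/ at 13 leftward: 12 /a/ → [+RTR]; 11 /o/ → [+RTR]; 10 /š/ blocks.
Targets with no active source: positions 1 2 3 4 5 6 8 15 stay [-emphatic].
[+RTR] positions on the surface: 11 12 13.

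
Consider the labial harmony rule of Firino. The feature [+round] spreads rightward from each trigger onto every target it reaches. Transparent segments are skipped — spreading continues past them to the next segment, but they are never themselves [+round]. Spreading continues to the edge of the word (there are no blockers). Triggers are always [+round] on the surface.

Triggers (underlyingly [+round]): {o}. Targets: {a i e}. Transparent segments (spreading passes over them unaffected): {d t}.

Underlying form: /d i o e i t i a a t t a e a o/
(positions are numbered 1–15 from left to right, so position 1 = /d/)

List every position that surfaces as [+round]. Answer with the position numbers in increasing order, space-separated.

From /o/ at 3 rightward: 4 /e/ → [+round]; 5 /i/ → [+round]; 6 /t/ transparent; 7 /i/ → [+round]; 8 /a/ → [+round]; 9 /a/ → [+round]; 10 /t/ transparent; 11 /t/ transparent; 12 /a/ → [+round]; 13 /e/ → [+round]; 14 /a/ → [+round]; 15 /o/ is itself a trigger — this domain ends here.
From /o/ at 15 rightward: word edge.
Target with no active source: position 2 stays [-round].

3 4 5 7 8 9 12 13 14 15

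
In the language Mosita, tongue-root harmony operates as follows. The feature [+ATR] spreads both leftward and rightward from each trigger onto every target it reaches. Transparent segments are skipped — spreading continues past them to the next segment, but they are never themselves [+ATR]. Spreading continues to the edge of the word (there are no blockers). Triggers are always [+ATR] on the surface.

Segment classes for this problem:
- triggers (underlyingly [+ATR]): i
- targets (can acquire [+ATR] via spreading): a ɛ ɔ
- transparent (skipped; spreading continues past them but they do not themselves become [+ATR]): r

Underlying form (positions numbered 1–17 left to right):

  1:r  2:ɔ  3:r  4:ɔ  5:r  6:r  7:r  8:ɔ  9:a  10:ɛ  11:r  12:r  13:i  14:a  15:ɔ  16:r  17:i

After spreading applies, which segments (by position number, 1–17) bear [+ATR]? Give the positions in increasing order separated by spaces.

2 4 8 9 10 13 14 15 17

From /i/ at 13 rightward: 14 /a/ → [+ATR]; 15 /ɔ/ → [+ATR]; 16 /r/ transparent; 17 /i/ is itself a trigger — this domain ends here.
From /i/ at 13 leftward: 12 /r/ transparent; 11 /r/ transparent; 10 /ɛ/ → [+ATR]; 9 /a/ → [+ATR]; 8 /ɔ/ → [+ATR]; 7 /r/ transparent; 6 /r/ transparent; 5 /r/ transparent; 4 /ɔ/ → [+ATR]; 3 /r/ transparent; 2 /ɔ/ → [+ATR]; 1 /r/ transparent; word edge.
From /i/ at 17 rightward: word edge.
From /i/ at 17 leftward: 16 /r/ transparent; 15 /ɔ/ → [+ATR]; 14 /a/ → [+ATR]; 13 /i/ is itself a trigger — this domain ends here.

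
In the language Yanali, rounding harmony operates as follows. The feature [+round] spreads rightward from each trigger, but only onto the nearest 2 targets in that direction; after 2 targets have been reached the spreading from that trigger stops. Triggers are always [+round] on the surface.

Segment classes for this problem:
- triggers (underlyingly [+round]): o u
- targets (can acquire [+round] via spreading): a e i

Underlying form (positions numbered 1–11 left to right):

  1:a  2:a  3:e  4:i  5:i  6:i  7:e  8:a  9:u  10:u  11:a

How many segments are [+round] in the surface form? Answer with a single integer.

3

From /u/ at 9 rightward: 10 /u/ is itself a trigger — this domain ends here.
From /u/ at 10 rightward: 11 /a/ → [+round]; word edge.
Targets with no active source: positions 1 2 3 4 5 6 7 8 stay [-round].
[+round] positions on the surface: 9 10 11.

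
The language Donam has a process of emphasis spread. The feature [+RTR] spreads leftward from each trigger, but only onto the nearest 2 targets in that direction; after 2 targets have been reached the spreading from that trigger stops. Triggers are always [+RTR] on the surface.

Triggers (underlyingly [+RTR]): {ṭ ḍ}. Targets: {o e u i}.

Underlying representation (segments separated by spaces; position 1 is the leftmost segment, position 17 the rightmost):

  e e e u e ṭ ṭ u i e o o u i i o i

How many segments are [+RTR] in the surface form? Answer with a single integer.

4

From /ṭ/ at 6 leftward: 5 /e/ → [+RTR]; 4 /u/ → [+RTR]; bound reached.
From /ṭ/ at 7 leftward: 6 /ṭ/ is itself a trigger — this domain ends here.
Targets with no active source: positions 1 2 3 8 9 10 11 12 13 14 15 16 17 stay [-emphatic].
[+RTR] positions on the surface: 4 5 6 7.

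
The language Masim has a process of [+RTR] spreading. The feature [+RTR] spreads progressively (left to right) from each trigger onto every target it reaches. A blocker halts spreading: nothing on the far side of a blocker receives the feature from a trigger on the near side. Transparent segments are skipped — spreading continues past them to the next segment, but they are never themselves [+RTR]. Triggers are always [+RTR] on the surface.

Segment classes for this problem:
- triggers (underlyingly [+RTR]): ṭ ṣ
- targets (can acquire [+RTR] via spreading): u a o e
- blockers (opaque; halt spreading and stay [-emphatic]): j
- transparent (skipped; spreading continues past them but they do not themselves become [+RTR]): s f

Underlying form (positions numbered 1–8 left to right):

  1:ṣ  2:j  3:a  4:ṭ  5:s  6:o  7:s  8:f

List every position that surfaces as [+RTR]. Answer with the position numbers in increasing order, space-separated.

1 4 6

From /ṣ/ at 1 rightward: 2 /j/ blocks.
From /ṭ/ at 4 rightward: 5 /s/ transparent; 6 /o/ → [+RTR]; 7 /s/ transparent; 8 /f/ transparent; word edge.
Target with no active source: position 3 stays [-emphatic].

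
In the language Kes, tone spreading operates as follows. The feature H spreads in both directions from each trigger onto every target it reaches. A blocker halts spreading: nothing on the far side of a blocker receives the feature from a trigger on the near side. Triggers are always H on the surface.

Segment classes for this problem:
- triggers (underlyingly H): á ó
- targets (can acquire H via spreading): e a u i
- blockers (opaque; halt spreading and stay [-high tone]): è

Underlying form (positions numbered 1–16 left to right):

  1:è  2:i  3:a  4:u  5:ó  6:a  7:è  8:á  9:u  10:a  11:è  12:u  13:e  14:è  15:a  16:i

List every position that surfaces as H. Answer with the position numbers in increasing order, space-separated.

From /ó/ at 5 rightward: 6 /a/ → H; 7 /è/ blocks.
From /ó/ at 5 leftward: 4 /u/ → H; 3 /a/ → H; 2 /i/ → H; 1 /è/ blocks.
From /á/ at 8 rightward: 9 /u/ → H; 10 /a/ → H; 11 /è/ blocks.
From /á/ at 8 leftward: 7 /è/ blocks.
Targets with no active source: positions 12 13 15 16 stay [-high tone].

2 3 4 5 6 8 9 10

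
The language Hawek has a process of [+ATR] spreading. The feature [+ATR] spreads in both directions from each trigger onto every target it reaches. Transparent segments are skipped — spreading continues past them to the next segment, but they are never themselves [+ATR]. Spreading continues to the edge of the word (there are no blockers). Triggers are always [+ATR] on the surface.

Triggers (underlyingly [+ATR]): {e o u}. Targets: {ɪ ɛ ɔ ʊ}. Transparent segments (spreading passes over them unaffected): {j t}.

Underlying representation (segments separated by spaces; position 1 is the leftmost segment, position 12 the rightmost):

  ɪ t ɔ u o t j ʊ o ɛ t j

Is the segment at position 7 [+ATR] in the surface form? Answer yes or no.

From /u/ at 4 rightward: 5 /o/ is itself a trigger — this domain ends here.
From /u/ at 4 leftward: 3 /ɔ/ → [+ATR]; 2 /t/ transparent; 1 /ɪ/ → [+ATR]; word edge.
From /o/ at 5 rightward: 6 /t/ transparent; 7 /j/ transparent; 8 /ʊ/ → [+ATR]; 9 /o/ is itself a trigger — this domain ends here.
From /o/ at 5 leftward: 4 /u/ is itself a trigger — this domain ends here.
From /o/ at 9 rightward: 10 /ɛ/ → [+ATR]; 11 /t/ transparent; 12 /j/ transparent; word edge.
From /o/ at 9 leftward: 8 /ʊ/ → [+ATR]; 7 /j/ transparent; 6 /t/ transparent; 5 /o/ is itself a trigger — this domain ends here.
[+ATR] positions on the surface: 1 3 4 5 8 9 10.

no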